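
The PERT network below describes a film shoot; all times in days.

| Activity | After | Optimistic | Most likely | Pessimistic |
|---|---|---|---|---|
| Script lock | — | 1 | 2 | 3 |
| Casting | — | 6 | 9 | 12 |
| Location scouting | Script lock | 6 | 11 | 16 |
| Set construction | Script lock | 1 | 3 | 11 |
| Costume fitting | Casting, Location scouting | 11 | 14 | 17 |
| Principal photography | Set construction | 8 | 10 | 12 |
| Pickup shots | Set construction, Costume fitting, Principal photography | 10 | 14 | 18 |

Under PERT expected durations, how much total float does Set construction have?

te_Script lock = (1 + 4·2 + 3)/6 = 12/6 = 2
te_Casting = (6 + 4·9 + 12)/6 = 54/6 = 9
te_Location scouting = (6 + 4·11 + 16)/6 = 66/6 = 11
te_Set construction = (1 + 4·3 + 11)/6 = 24/6 = 4
te_Costume fitting = (11 + 4·14 + 17)/6 = 84/6 = 14
te_Principal photography = (8 + 4·10 + 12)/6 = 60/6 = 10
te_Pickup shots = (10 + 4·14 + 18)/6 = 84/6 = 14

Forward pass:
ES_Script lock = 0; EF_Script lock = 2
ES_Casting = 0; EF_Casting = 9
ES_Location scouting = 2; EF_Location scouting = 2+11 = 13
ES_Set construction = 2; EF_Set construction = 2+4 = 6
ES_Costume fitting = max(EF_Casting=9, EF_Location scouting=13) = 13; EF_Costume fitting = 13+14 = 27
ES_Principal photography = 6; EF_Principal photography = 6+10 = 16
ES_Pickup shots = max(EF_Set construction=6, EF_Costume fitting=27, EF_Principal photography=16) = 27; EF_Pickup shots = 27+14 = 41
Expected project duration μ = 41 days. Critical path: Script lock → Location scouting → Costume fitting → Pickup shots.

Backward pass:
LF_Pickup shots = 41; LS_Pickup shots = 41−14 = 27
LF_Principal photography = LS_Pickup shots = 27; LS_Principal photography = 27−10 = 17
LF_Costume fitting = LS_Pickup shots = 27; LS_Costume fitting = 27−14 = 13
LF_Set construction = min(LS_Principal photography=17, LS_Pickup shots=27) = 17; LS_Set construction = 17−4 = 13
LF_Location scouting = LS_Costume fitting = 13; LS_Location scouting = 13−11 = 2
LF_Casting = LS_Costume fitting = 13; LS_Casting = 13−9 = 4
LF_Script lock = min(LS_Location scouting=2, LS_Set construction=13) = 2; LS_Script lock = 2−2 = 0
Slack_Set construction = LS_Set construction − ES_Set construction = 13 − 2 = 11

11 days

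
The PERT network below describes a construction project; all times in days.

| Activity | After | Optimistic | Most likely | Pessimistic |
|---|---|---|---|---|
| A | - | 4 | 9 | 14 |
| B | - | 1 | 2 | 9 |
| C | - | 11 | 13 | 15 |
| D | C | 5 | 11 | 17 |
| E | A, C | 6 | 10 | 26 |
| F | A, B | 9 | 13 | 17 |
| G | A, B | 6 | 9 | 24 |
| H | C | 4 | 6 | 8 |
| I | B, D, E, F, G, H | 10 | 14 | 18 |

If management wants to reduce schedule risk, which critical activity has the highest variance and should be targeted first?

te_A = (4 + 4·9 + 14)/6 = 54/6 = 9; σ²_A = ((14−4)/6)² = 2.778
te_B = (1 + 4·2 + 9)/6 = 18/6 = 3; σ²_B = ((9−1)/6)² = 1.778
te_C = (11 + 4·13 + 15)/6 = 78/6 = 13; σ²_C = ((15−11)/6)² = 0.444
te_D = (5 + 4·11 + 17)/6 = 66/6 = 11; σ²_D = ((17−5)/6)² = 4.000
te_E = (6 + 4·10 + 26)/6 = 72/6 = 12; σ²_E = ((26−6)/6)² = 11.111
te_F = (9 + 4·13 + 17)/6 = 78/6 = 13; σ²_F = ((17−9)/6)² = 1.778
te_G = (6 + 4·9 + 24)/6 = 66/6 = 11; σ²_G = ((24−6)/6)² = 9.000
te_H = (4 + 4·6 + 8)/6 = 36/6 = 6; σ²_H = ((8−4)/6)² = 0.444
te_I = (10 + 4·14 + 18)/6 = 84/6 = 14; σ²_I = ((18−10)/6)² = 1.778

Forward pass:
ES_A = 0; EF_A = 9
ES_B = 0; EF_B = 3
ES_C = 0; EF_C = 13
ES_D = 13; EF_D = 13+11 = 24
ES_E = max(EF_A=9, EF_C=13) = 13; EF_E = 13+12 = 25
ES_F = max(EF_A=9, EF_B=3) = 9; EF_F = 9+13 = 22
ES_G = max(EF_A=9, EF_B=3) = 9; EF_G = 9+11 = 20
ES_H = 13; EF_H = 13+6 = 19
ES_I = max(EF_B=3, EF_D=24, EF_E=25, EF_F=22, EF_G=20, EF_H=19) = 25; EF_I = 25+14 = 39
Expected project duration μ = 39 days. Critical path: C → E → I.

Variances on critical path: σ²_C=0.444, σ²_E=11.111, σ²_I=1.778.
Largest is σ²_E = 11.111.

E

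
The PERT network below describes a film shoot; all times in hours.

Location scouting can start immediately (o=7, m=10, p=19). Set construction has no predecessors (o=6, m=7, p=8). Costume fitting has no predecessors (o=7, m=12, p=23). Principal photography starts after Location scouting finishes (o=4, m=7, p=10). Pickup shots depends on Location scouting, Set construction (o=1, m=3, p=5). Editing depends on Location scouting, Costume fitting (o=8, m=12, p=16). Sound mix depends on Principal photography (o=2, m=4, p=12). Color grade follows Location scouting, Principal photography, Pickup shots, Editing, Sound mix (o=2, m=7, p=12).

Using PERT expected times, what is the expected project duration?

te_Location scouting = (7 + 4·10 + 19)/6 = 66/6 = 11
te_Set construction = (6 + 4·7 + 8)/6 = 42/6 = 7
te_Costume fitting = (7 + 4·12 + 23)/6 = 78/6 = 13
te_Principal photography = (4 + 4·7 + 10)/6 = 42/6 = 7
te_Pickup shots = (1 + 4·3 + 5)/6 = 18/6 = 3
te_Editing = (8 + 4·12 + 16)/6 = 72/6 = 12
te_Sound mix = (2 + 4·4 + 12)/6 = 30/6 = 5
te_Color grade = (2 + 4·7 + 12)/6 = 42/6 = 7

Forward pass:
ES_Location scouting = 0; EF_Location scouting = 11
ES_Set construction = 0; EF_Set construction = 7
ES_Costume fitting = 0; EF_Costume fitting = 13
ES_Principal photography = 11; EF_Principal photography = 11+7 = 18
ES_Pickup shots = max(EF_Location scouting=11, EF_Set construction=7) = 11; EF_Pickup shots = 11+3 = 14
ES_Editing = max(EF_Location scouting=11, EF_Costume fitting=13) = 13; EF_Editing = 13+12 = 25
ES_Sound mix = 18; EF_Sound mix = 18+5 = 23
ES_Color grade = max(EF_Location scouting=11, EF_Principal photography=18, EF_Pickup shots=14, EF_Editing=25, EF_Sound mix=23) = 25; EF_Color grade = 25+7 = 32
Expected project duration μ = 32 hours. Critical path: Costume fitting → Editing → Color grade.

32 hours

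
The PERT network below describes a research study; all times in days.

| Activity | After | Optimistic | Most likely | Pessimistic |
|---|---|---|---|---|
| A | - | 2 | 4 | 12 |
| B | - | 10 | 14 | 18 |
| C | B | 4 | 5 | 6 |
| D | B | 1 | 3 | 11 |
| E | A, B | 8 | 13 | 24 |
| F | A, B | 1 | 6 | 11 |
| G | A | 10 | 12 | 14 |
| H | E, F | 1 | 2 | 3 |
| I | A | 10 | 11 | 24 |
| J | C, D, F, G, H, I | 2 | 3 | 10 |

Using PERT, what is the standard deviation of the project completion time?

te_A = (2 + 4·4 + 12)/6 = 30/6 = 5; σ²_A = ((12−2)/6)² = 2.778
te_B = (10 + 4·14 + 18)/6 = 84/6 = 14; σ²_B = ((18−10)/6)² = 1.778
te_C = (4 + 4·5 + 6)/6 = 30/6 = 5; σ²_C = ((6−4)/6)² = 0.111
te_D = (1 + 4·3 + 11)/6 = 24/6 = 4; σ²_D = ((11−1)/6)² = 2.778
te_E = (8 + 4·13 + 24)/6 = 84/6 = 14; σ²_E = ((24−8)/6)² = 7.111
te_F = (1 + 4·6 + 11)/6 = 36/6 = 6; σ²_F = ((11−1)/6)² = 2.778
te_G = (10 + 4·12 + 14)/6 = 72/6 = 12; σ²_G = ((14−10)/6)² = 0.444
te_H = (1 + 4·2 + 3)/6 = 12/6 = 2; σ²_H = ((3−1)/6)² = 0.111
te_I = (10 + 4·11 + 24)/6 = 78/6 = 13; σ²_I = ((24−10)/6)² = 5.444
te_J = (2 + 4·3 + 10)/6 = 24/6 = 4; σ²_J = ((10−2)/6)² = 1.778

Forward pass:
ES_A = 0; EF_A = 5
ES_B = 0; EF_B = 14
ES_C = 14; EF_C = 14+5 = 19
ES_D = 14; EF_D = 14+4 = 18
ES_E = max(EF_A=5, EF_B=14) = 14; EF_E = 14+14 = 28
ES_F = max(EF_A=5, EF_B=14) = 14; EF_F = 14+6 = 20
ES_G = 5; EF_G = 5+12 = 17
ES_H = max(EF_E=28, EF_F=20) = 28; EF_H = 28+2 = 30
ES_I = 5; EF_I = 5+13 = 18
ES_J = max(EF_C=19, EF_D=18, EF_F=20, EF_G=17, EF_H=30, EF_I=18) = 30; EF_J = 30+4 = 34
Expected project duration μ = 34 days. Critical path: B → E → H → J.

Variance along critical path = 1.778 + 7.111 + 0.111 + 1.778 = 10.778
σ = √10.778 = 3.283 days

3.28 days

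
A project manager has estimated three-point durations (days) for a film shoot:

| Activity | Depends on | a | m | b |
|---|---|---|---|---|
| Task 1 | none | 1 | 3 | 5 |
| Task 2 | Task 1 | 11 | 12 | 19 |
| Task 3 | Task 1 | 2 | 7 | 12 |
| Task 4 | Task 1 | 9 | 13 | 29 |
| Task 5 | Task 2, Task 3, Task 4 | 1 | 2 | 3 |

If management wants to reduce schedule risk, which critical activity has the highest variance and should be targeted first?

Task 4

te_Task 1 = (1 + 4·3 + 5)/6 = 18/6 = 3; σ²_Task 1 = ((5−1)/6)² = 0.444
te_Task 2 = (11 + 4·12 + 19)/6 = 78/6 = 13; σ²_Task 2 = ((19−11)/6)² = 1.778
te_Task 3 = (2 + 4·7 + 12)/6 = 42/6 = 7; σ²_Task 3 = ((12−2)/6)² = 2.778
te_Task 4 = (9 + 4·13 + 29)/6 = 90/6 = 15; σ²_Task 4 = ((29−9)/6)² = 11.111
te_Task 5 = (1 + 4·2 + 3)/6 = 12/6 = 2; σ²_Task 5 = ((3−1)/6)² = 0.111

Forward pass:
ES_Task 1 = 0; EF_Task 1 = 3
ES_Task 2 = 3; EF_Task 2 = 3+13 = 16
ES_Task 3 = 3; EF_Task 3 = 3+7 = 10
ES_Task 4 = 3; EF_Task 4 = 3+15 = 18
ES_Task 5 = max(EF_Task 2=16, EF_Task 3=10, EF_Task 4=18) = 18; EF_Task 5 = 18+2 = 20
Expected project duration μ = 20 days. Critical path: Task 1 → Task 4 → Task 5.

Variances on critical path: σ²_Task 1=0.444, σ²_Task 4=11.111, σ²_Task 5=0.111.
Largest is σ²_Task 4 = 11.111.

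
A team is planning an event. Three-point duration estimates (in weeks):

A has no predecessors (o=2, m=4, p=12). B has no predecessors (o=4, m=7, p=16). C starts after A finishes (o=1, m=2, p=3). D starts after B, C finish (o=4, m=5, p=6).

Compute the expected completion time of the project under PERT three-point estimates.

te_A = (2 + 4·4 + 12)/6 = 30/6 = 5
te_B = (4 + 4·7 + 16)/6 = 48/6 = 8
te_C = (1 + 4·2 + 3)/6 = 12/6 = 2
te_D = (4 + 4·5 + 6)/6 = 30/6 = 5

Forward pass:
ES_A = 0; EF_A = 5
ES_B = 0; EF_B = 8
ES_C = 5; EF_C = 5+2 = 7
ES_D = max(EF_B=8, EF_C=7) = 8; EF_D = 8+5 = 13
Expected project duration μ = 13 weeks. Critical path: B → D.

13 weeks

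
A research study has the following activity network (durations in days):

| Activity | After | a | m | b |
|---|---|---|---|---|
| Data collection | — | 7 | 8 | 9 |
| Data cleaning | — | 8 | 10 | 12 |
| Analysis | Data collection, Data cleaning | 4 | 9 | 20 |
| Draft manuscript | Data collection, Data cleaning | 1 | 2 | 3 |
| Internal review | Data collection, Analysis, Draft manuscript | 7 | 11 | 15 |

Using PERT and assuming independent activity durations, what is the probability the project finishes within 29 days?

te_Data collection = (7 + 4·8 + 9)/6 = 48/6 = 8; σ²_Data collection = ((9−7)/6)² = 0.111
te_Data cleaning = (8 + 4·10 + 12)/6 = 60/6 = 10; σ²_Data cleaning = ((12−8)/6)² = 0.444
te_Analysis = (4 + 4·9 + 20)/6 = 60/6 = 10; σ²_Analysis = ((20−4)/6)² = 7.111
te_Draft manuscript = (1 + 4·2 + 3)/6 = 12/6 = 2; σ²_Draft manuscript = ((3−1)/6)² = 0.111
te_Internal review = (7 + 4·11 + 15)/6 = 66/6 = 11; σ²_Internal review = ((15−7)/6)² = 1.778

Forward pass:
ES_Data collection = 0; EF_Data collection = 8
ES_Data cleaning = 0; EF_Data cleaning = 10
ES_Analysis = max(EF_Data collection=8, EF_Data cleaning=10) = 10; EF_Analysis = 10+10 = 20
ES_Draft manuscript = max(EF_Data collection=8, EF_Data cleaning=10) = 10; EF_Draft manuscript = 10+2 = 12
ES_Internal review = max(EF_Data collection=8, EF_Analysis=20, EF_Draft manuscript=12) = 20; EF_Internal review = 20+11 = 31
Expected project duration μ = 31 days. Critical path: Data cleaning → Analysis → Internal review.

Variance along critical path = 0.444 + 7.111 + 1.778 = 9.333; σ = √9.333 = 3.055 days.
Z = (29 − 31) / 3.055 = -0.655
P(T ≤ 29) = Φ(-0.655) ≈ 0.256

0.256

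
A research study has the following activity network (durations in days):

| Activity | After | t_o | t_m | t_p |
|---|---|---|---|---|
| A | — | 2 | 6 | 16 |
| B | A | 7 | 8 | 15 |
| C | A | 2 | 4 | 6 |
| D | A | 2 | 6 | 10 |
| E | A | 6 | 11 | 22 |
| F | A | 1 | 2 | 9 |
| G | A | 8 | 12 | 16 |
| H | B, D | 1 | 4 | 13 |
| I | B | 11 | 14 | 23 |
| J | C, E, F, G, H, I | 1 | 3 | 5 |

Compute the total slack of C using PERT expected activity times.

20 days

te_A = (2 + 4·6 + 16)/6 = 42/6 = 7
te_B = (7 + 4·8 + 15)/6 = 54/6 = 9
te_C = (2 + 4·4 + 6)/6 = 24/6 = 4
te_D = (2 + 4·6 + 10)/6 = 36/6 = 6
te_E = (6 + 4·11 + 22)/6 = 72/6 = 12
te_F = (1 + 4·2 + 9)/6 = 18/6 = 3
te_G = (8 + 4·12 + 16)/6 = 72/6 = 12
te_H = (1 + 4·4 + 13)/6 = 30/6 = 5
te_I = (11 + 4·14 + 23)/6 = 90/6 = 15
te_J = (1 + 4·3 + 5)/6 = 18/6 = 3

Forward pass:
ES_A = 0; EF_A = 7
ES_B = 7; EF_B = 7+9 = 16
ES_C = 7; EF_C = 7+4 = 11
ES_D = 7; EF_D = 7+6 = 13
ES_E = 7; EF_E = 7+12 = 19
ES_F = 7; EF_F = 7+3 = 10
ES_G = 7; EF_G = 7+12 = 19
ES_H = max(EF_B=16, EF_D=13) = 16; EF_H = 16+5 = 21
ES_I = 16; EF_I = 16+15 = 31
ES_J = max(EF_C=11, EF_E=19, EF_F=10, EF_G=19, EF_H=21, EF_I=31) = 31; EF_J = 31+3 = 34
Expected project duration μ = 34 days. Critical path: A → B → I → J.

Backward pass:
LF_J = 34; LS_J = 34−3 = 31
LF_I = LS_J = 31; LS_I = 31−15 = 16
LF_H = LS_J = 31; LS_H = 31−5 = 26
LF_G = LS_J = 31; LS_G = 31−12 = 19
LF_F = LS_J = 31; LS_F = 31−3 = 28
LF_E = LS_J = 31; LS_E = 31−12 = 19
LF_D = LS_H = 26; LS_D = 26−6 = 20
LF_C = LS_J = 31; LS_C = 31−4 = 27
LF_B = min(LS_H=26, LS_I=16) = 16; LS_B = 16−9 = 7
LF_A = min(LS_B=7, LS_C=27, LS_D=20, LS_E=19, LS_F=28, LS_G=19) = 7; LS_A = 7−7 = 0
Slack_C = LS_C − ES_C = 27 − 7 = 20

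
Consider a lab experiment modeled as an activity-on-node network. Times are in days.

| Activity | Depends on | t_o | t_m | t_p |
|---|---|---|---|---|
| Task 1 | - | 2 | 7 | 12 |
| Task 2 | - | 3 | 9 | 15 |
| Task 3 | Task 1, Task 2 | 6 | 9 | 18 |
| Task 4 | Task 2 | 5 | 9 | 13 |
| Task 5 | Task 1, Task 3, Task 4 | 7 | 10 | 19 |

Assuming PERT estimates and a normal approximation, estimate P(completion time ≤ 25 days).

0.074

te_Task 1 = (2 + 4·7 + 12)/6 = 42/6 = 7; σ²_Task 1 = ((12−2)/6)² = 2.778
te_Task 2 = (3 + 4·9 + 15)/6 = 54/6 = 9; σ²_Task 2 = ((15−3)/6)² = 4.000
te_Task 3 = (6 + 4·9 + 18)/6 = 60/6 = 10; σ²_Task 3 = ((18−6)/6)² = 4.000
te_Task 4 = (5 + 4·9 + 13)/6 = 54/6 = 9; σ²_Task 4 = ((13−5)/6)² = 1.778
te_Task 5 = (7 + 4·10 + 19)/6 = 66/6 = 11; σ²_Task 5 = ((19−7)/6)² = 4.000

Forward pass:
ES_Task 1 = 0; EF_Task 1 = 7
ES_Task 2 = 0; EF_Task 2 = 9
ES_Task 3 = max(EF_Task 1=7, EF_Task 2=9) = 9; EF_Task 3 = 9+10 = 19
ES_Task 4 = 9; EF_Task 4 = 9+9 = 18
ES_Task 5 = max(EF_Task 1=7, EF_Task 3=19, EF_Task 4=18) = 19; EF_Task 5 = 19+11 = 30
Expected project duration μ = 30 days. Critical path: Task 2 → Task 3 → Task 5.

Variance along critical path = 4.000 + 4.000 + 4.000 = 12.000; σ = √12.000 = 3.464 days.
Z = (25 − 30) / 3.464 = -1.443
P(T ≤ 25) = Φ(-1.443) ≈ 0.074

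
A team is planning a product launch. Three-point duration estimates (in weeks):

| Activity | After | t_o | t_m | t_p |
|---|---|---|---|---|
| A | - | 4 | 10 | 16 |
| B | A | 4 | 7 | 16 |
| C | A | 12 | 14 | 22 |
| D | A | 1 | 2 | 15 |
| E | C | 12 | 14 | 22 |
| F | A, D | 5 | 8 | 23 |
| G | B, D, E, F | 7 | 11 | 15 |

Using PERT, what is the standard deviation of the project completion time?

te_A = (4 + 4·10 + 16)/6 = 60/6 = 10; σ²_A = ((16−4)/6)² = 4.000
te_B = (4 + 4·7 + 16)/6 = 48/6 = 8; σ²_B = ((16−4)/6)² = 4.000
te_C = (12 + 4·14 + 22)/6 = 90/6 = 15; σ²_C = ((22−12)/6)² = 2.778
te_D = (1 + 4·2 + 15)/6 = 24/6 = 4; σ²_D = ((15−1)/6)² = 5.444
te_E = (12 + 4·14 + 22)/6 = 90/6 = 15; σ²_E = ((22−12)/6)² = 2.778
te_F = (5 + 4·8 + 23)/6 = 60/6 = 10; σ²_F = ((23−5)/6)² = 9.000
te_G = (7 + 4·11 + 15)/6 = 66/6 = 11; σ²_G = ((15−7)/6)² = 1.778

Forward pass:
ES_A = 0; EF_A = 10
ES_B = 10; EF_B = 10+8 = 18
ES_C = 10; EF_C = 10+15 = 25
ES_D = 10; EF_D = 10+4 = 14
ES_E = 25; EF_E = 25+15 = 40
ES_F = max(EF_A=10, EF_D=14) = 14; EF_F = 14+10 = 24
ES_G = max(EF_B=18, EF_D=14, EF_E=40, EF_F=24) = 40; EF_G = 40+11 = 51
Expected project duration μ = 51 weeks. Critical path: A → C → E → G.

Variance along critical path = 4.000 + 2.778 + 2.778 + 1.778 = 11.333
σ = √11.333 = 3.367 weeks

3.37 weeks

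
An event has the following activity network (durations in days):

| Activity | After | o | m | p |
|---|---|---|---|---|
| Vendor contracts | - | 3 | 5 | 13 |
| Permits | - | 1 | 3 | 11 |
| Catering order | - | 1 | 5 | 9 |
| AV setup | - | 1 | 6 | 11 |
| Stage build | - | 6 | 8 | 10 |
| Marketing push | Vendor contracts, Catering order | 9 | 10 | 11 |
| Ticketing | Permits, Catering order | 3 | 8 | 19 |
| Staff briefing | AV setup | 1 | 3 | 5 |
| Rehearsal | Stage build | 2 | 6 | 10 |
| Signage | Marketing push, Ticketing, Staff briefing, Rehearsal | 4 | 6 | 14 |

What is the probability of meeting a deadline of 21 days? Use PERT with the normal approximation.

0.200

te_Vendor contracts = (3 + 4·5 + 13)/6 = 36/6 = 6; σ²_Vendor contracts = ((13−3)/6)² = 2.778
te_Permits = (1 + 4·3 + 11)/6 = 24/6 = 4; σ²_Permits = ((11−1)/6)² = 2.778
te_Catering order = (1 + 4·5 + 9)/6 = 30/6 = 5; σ²_Catering order = ((9−1)/6)² = 1.778
te_AV setup = (1 + 4·6 + 11)/6 = 36/6 = 6; σ²_AV setup = ((11−1)/6)² = 2.778
te_Stage build = (6 + 4·8 + 10)/6 = 48/6 = 8; σ²_Stage build = ((10−6)/6)² = 0.444
te_Marketing push = (9 + 4·10 + 11)/6 = 60/6 = 10; σ²_Marketing push = ((11−9)/6)² = 0.111
te_Ticketing = (3 + 4·8 + 19)/6 = 54/6 = 9; σ²_Ticketing = ((19−3)/6)² = 7.111
te_Staff briefing = (1 + 4·3 + 5)/6 = 18/6 = 3; σ²_Staff briefing = ((5−1)/6)² = 0.444
te_Rehearsal = (2 + 4·6 + 10)/6 = 36/6 = 6; σ²_Rehearsal = ((10−2)/6)² = 1.778
te_Signage = (4 + 4·6 + 14)/6 = 42/6 = 7; σ²_Signage = ((14−4)/6)² = 2.778

Forward pass:
ES_Vendor contracts = 0; EF_Vendor contracts = 6
ES_Permits = 0; EF_Permits = 4
ES_Catering order = 0; EF_Catering order = 5
ES_AV setup = 0; EF_AV setup = 6
ES_Stage build = 0; EF_Stage build = 8
ES_Marketing push = max(EF_Vendor contracts=6, EF_Catering order=5) = 6; EF_Marketing push = 6+10 = 16
ES_Ticketing = max(EF_Permits=4, EF_Catering order=5) = 5; EF_Ticketing = 5+9 = 14
ES_Staff briefing = 6; EF_Staff briefing = 6+3 = 9
ES_Rehearsal = 8; EF_Rehearsal = 8+6 = 14
ES_Signage = max(EF_Marketing push=16, EF_Ticketing=14, EF_Staff briefing=9, EF_Rehearsal=14) = 16; EF_Signage = 16+7 = 23
Expected project duration μ = 23 days. Critical path: Vendor contracts → Marketing push → Signage.

Variance along critical path = 2.778 + 0.111 + 2.778 = 5.667; σ = √5.667 = 2.380 days.
Z = (21 − 23) / 2.380 = -0.840
P(T ≤ 21) = Φ(-0.840) ≈ 0.200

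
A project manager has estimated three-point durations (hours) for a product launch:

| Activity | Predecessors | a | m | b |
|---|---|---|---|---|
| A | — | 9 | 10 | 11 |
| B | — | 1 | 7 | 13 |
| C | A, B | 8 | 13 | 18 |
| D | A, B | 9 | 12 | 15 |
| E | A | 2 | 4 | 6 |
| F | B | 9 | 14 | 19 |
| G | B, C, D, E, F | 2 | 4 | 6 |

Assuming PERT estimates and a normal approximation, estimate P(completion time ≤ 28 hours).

0.708

te_A = (9 + 4·10 + 11)/6 = 60/6 = 10; σ²_A = ((11−9)/6)² = 0.111
te_B = (1 + 4·7 + 13)/6 = 42/6 = 7; σ²_B = ((13−1)/6)² = 4.000
te_C = (8 + 4·13 + 18)/6 = 78/6 = 13; σ²_C = ((18−8)/6)² = 2.778
te_D = (9 + 4·12 + 15)/6 = 72/6 = 12; σ²_D = ((15−9)/6)² = 1.000
te_E = (2 + 4·4 + 6)/6 = 24/6 = 4; σ²_E = ((6−2)/6)² = 0.444
te_F = (9 + 4·14 + 19)/6 = 84/6 = 14; σ²_F = ((19−9)/6)² = 2.778
te_G = (2 + 4·4 + 6)/6 = 24/6 = 4; σ²_G = ((6−2)/6)² = 0.444

Forward pass:
ES_A = 0; EF_A = 10
ES_B = 0; EF_B = 7
ES_C = max(EF_A=10, EF_B=7) = 10; EF_C = 10+13 = 23
ES_D = max(EF_A=10, EF_B=7) = 10; EF_D = 10+12 = 22
ES_E = 10; EF_E = 10+4 = 14
ES_F = 7; EF_F = 7+14 = 21
ES_G = max(EF_B=7, EF_C=23, EF_D=22, EF_E=14, EF_F=21) = 23; EF_G = 23+4 = 27
Expected project duration μ = 27 hours. Critical path: A → C → G.

Variance along critical path = 0.111 + 2.778 + 0.444 = 3.333; σ = √3.333 = 1.826 hours.
Z = (28 − 27) / 1.826 = 0.548
P(T ≤ 28) = Φ(0.548) ≈ 0.708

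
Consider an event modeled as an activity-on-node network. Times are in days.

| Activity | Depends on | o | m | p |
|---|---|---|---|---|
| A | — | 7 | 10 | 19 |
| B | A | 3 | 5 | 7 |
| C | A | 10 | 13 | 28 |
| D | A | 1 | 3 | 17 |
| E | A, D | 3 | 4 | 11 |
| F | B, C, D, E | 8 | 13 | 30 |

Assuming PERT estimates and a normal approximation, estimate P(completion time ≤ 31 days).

te_A = (7 + 4·10 + 19)/6 = 66/6 = 11; σ²_A = ((19−7)/6)² = 4.000
te_B = (3 + 4·5 + 7)/6 = 30/6 = 5; σ²_B = ((7−3)/6)² = 0.444
te_C = (10 + 4·13 + 28)/6 = 90/6 = 15; σ²_C = ((28−10)/6)² = 9.000
te_D = (1 + 4·3 + 17)/6 = 30/6 = 5; σ²_D = ((17−1)/6)² = 7.111
te_E = (3 + 4·4 + 11)/6 = 30/6 = 5; σ²_E = ((11−3)/6)² = 1.778
te_F = (8 + 4·13 + 30)/6 = 90/6 = 15; σ²_F = ((30−8)/6)² = 13.444

Forward pass:
ES_A = 0; EF_A = 11
ES_B = 11; EF_B = 11+5 = 16
ES_C = 11; EF_C = 11+15 = 26
ES_D = 11; EF_D = 11+5 = 16
ES_E = max(EF_A=11, EF_D=16) = 16; EF_E = 16+5 = 21
ES_F = max(EF_B=16, EF_C=26, EF_D=16, EF_E=21) = 26; EF_F = 26+15 = 41
Expected project duration μ = 41 days. Critical path: A → C → F.

Variance along critical path = 4.000 + 9.000 + 13.444 = 26.444; σ = √26.444 = 5.142 days.
Z = (31 − 41) / 5.142 = -1.945
P(T ≤ 31) = Φ(-1.945) ≈ 0.026

0.026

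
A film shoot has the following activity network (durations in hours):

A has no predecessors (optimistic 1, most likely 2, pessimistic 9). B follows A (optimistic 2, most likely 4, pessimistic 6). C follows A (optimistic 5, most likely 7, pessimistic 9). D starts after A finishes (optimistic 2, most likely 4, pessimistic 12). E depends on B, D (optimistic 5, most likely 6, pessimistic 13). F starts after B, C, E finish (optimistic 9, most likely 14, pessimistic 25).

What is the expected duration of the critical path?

te_A = (1 + 4·2 + 9)/6 = 18/6 = 3
te_B = (2 + 4·4 + 6)/6 = 24/6 = 4
te_C = (5 + 4·7 + 9)/6 = 42/6 = 7
te_D = (2 + 4·4 + 12)/6 = 30/6 = 5
te_E = (5 + 4·6 + 13)/6 = 42/6 = 7
te_F = (9 + 4·14 + 25)/6 = 90/6 = 15

Forward pass:
ES_A = 0; EF_A = 3
ES_B = 3; EF_B = 3+4 = 7
ES_C = 3; EF_C = 3+7 = 10
ES_D = 3; EF_D = 3+5 = 8
ES_E = max(EF_B=7, EF_D=8) = 8; EF_E = 8+7 = 15
ES_F = max(EF_B=7, EF_C=10, EF_E=15) = 15; EF_F = 15+15 = 30
Expected project duration μ = 30 hours. Critical path: A → D → E → F.

30 hours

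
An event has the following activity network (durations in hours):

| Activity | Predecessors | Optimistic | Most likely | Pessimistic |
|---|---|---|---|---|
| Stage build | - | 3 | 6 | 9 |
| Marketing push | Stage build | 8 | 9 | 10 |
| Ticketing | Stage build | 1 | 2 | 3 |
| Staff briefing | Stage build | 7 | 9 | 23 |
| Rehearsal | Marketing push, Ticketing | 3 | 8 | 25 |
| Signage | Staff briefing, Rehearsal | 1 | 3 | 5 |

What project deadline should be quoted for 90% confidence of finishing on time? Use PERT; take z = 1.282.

te_Stage build = (3 + 4·6 + 9)/6 = 36/6 = 6; σ²_Stage build = ((9−3)/6)² = 1.000
te_Marketing push = (8 + 4·9 + 10)/6 = 54/6 = 9; σ²_Marketing push = ((10−8)/6)² = 0.111
te_Ticketing = (1 + 4·2 + 3)/6 = 12/6 = 2; σ²_Ticketing = ((3−1)/6)² = 0.111
te_Staff briefing = (7 + 4·9 + 23)/6 = 66/6 = 11; σ²_Staff briefing = ((23−7)/6)² = 7.111
te_Rehearsal = (3 + 4·8 + 25)/6 = 60/6 = 10; σ²_Rehearsal = ((25−3)/6)² = 13.444
te_Signage = (1 + 4·3 + 5)/6 = 18/6 = 3; σ²_Signage = ((5−1)/6)² = 0.444

Forward pass:
ES_Stage build = 0; EF_Stage build = 6
ES_Marketing push = 6; EF_Marketing push = 6+9 = 15
ES_Ticketing = 6; EF_Ticketing = 6+2 = 8
ES_Staff briefing = 6; EF_Staff briefing = 6+11 = 17
ES_Rehearsal = max(EF_Marketing push=15, EF_Ticketing=8) = 15; EF_Rehearsal = 15+10 = 25
ES_Signage = max(EF_Staff briefing=17, EF_Rehearsal=25) = 25; EF_Signage = 25+3 = 28
Expected project duration μ = 28 hours. Critical path: Stage build → Marketing push → Rehearsal → Signage.

Variance along critical path = 1.000 + 0.111 + 13.444 + 0.444 = 15.000; σ = 3.873 hours.
D = μ + z·σ = 28 + 1.282·3.873 = 33.0 hours

33.0 hours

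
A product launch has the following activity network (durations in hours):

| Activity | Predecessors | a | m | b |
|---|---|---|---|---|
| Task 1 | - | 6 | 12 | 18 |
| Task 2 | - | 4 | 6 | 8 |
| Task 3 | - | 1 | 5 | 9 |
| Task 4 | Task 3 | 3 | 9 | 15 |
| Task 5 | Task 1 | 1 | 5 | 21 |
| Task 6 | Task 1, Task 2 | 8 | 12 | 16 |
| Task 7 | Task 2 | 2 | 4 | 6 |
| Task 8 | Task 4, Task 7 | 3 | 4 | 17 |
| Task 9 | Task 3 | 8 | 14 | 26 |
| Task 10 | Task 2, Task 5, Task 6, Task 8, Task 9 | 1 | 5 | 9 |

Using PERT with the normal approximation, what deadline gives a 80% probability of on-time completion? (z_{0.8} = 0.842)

31.3 hours

te_Task 1 = (6 + 4·12 + 18)/6 = 72/6 = 12; σ²_Task 1 = ((18−6)/6)² = 4.000
te_Task 2 = (4 + 4·6 + 8)/6 = 36/6 = 6; σ²_Task 2 = ((8−4)/6)² = 0.444
te_Task 3 = (1 + 4·5 + 9)/6 = 30/6 = 5; σ²_Task 3 = ((9−1)/6)² = 1.778
te_Task 4 = (3 + 4·9 + 15)/6 = 54/6 = 9; σ²_Task 4 = ((15−3)/6)² = 4.000
te_Task 5 = (1 + 4·5 + 21)/6 = 42/6 = 7; σ²_Task 5 = ((21−1)/6)² = 11.111
te_Task 6 = (8 + 4·12 + 16)/6 = 72/6 = 12; σ²_Task 6 = ((16−8)/6)² = 1.778
te_Task 7 = (2 + 4·4 + 6)/6 = 24/6 = 4; σ²_Task 7 = ((6−2)/6)² = 0.444
te_Task 8 = (3 + 4·4 + 17)/6 = 36/6 = 6; σ²_Task 8 = ((17−3)/6)² = 5.444
te_Task 9 = (8 + 4·14 + 26)/6 = 90/6 = 15; σ²_Task 9 = ((26−8)/6)² = 9.000
te_Task 10 = (1 + 4·5 + 9)/6 = 30/6 = 5; σ²_Task 10 = ((9−1)/6)² = 1.778

Forward pass:
ES_Task 1 = 0; EF_Task 1 = 12
ES_Task 2 = 0; EF_Task 2 = 6
ES_Task 3 = 0; EF_Task 3 = 5
ES_Task 4 = 5; EF_Task 4 = 5+9 = 14
ES_Task 5 = 12; EF_Task 5 = 12+7 = 19
ES_Task 6 = max(EF_Task 1=12, EF_Task 2=6) = 12; EF_Task 6 = 12+12 = 24
ES_Task 7 = 6; EF_Task 7 = 6+4 = 10
ES_Task 8 = max(EF_Task 4=14, EF_Task 7=10) = 14; EF_Task 8 = 14+6 = 20
ES_Task 9 = 5; EF_Task 9 = 5+15 = 20
ES_Task 10 = max(EF_Task 2=6, EF_Task 5=19, EF_Task 6=24, EF_Task 8=20, EF_Task 9=20) = 24; EF_Task 10 = 24+5 = 29
Expected project duration μ = 29 hours. Critical path: Task 1 → Task 6 → Task 10.

Variance along critical path = 4.000 + 1.778 + 1.778 = 7.556; σ = 2.749 hours.
D = μ + z·σ = 29 + 0.842·2.749 = 31.3 hours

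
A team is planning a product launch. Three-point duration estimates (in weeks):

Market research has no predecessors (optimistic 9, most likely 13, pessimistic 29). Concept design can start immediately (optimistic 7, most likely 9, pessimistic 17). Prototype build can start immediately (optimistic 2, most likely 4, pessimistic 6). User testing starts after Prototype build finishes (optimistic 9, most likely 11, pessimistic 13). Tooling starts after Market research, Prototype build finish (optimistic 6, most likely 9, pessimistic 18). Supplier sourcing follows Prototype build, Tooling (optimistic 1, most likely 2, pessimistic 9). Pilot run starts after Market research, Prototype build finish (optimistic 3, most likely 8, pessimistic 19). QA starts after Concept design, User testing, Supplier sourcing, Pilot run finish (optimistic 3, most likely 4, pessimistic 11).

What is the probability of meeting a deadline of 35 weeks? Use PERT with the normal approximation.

te_Market research = (9 + 4·13 + 29)/6 = 90/6 = 15; σ²_Market research = ((29−9)/6)² = 11.111
te_Concept design = (7 + 4·9 + 17)/6 = 60/6 = 10; σ²_Concept design = ((17−7)/6)² = 2.778
te_Prototype build = (2 + 4·4 + 6)/6 = 24/6 = 4; σ²_Prototype build = ((6−2)/6)² = 0.444
te_User testing = (9 + 4·11 + 13)/6 = 66/6 = 11; σ²_User testing = ((13−9)/6)² = 0.444
te_Tooling = (6 + 4·9 + 18)/6 = 60/6 = 10; σ²_Tooling = ((18−6)/6)² = 4.000
te_Supplier sourcing = (1 + 4·2 + 9)/6 = 18/6 = 3; σ²_Supplier sourcing = ((9−1)/6)² = 1.778
te_Pilot run = (3 + 4·8 + 19)/6 = 54/6 = 9; σ²_Pilot run = ((19−3)/6)² = 7.111
te_QA = (3 + 4·4 + 11)/6 = 30/6 = 5; σ²_QA = ((11−3)/6)² = 1.778

Forward pass:
ES_Market research = 0; EF_Market research = 15
ES_Concept design = 0; EF_Concept design = 10
ES_Prototype build = 0; EF_Prototype build = 4
ES_User testing = 4; EF_User testing = 4+11 = 15
ES_Tooling = max(EF_Market research=15, EF_Prototype build=4) = 15; EF_Tooling = 15+10 = 25
ES_Supplier sourcing = max(EF_Prototype build=4, EF_Tooling=25) = 25; EF_Supplier sourcing = 25+3 = 28
ES_Pilot run = max(EF_Market research=15, EF_Prototype build=4) = 15; EF_Pilot run = 15+9 = 24
ES_QA = max(EF_Concept design=10, EF_User testing=15, EF_Supplier sourcing=28, EF_Pilot run=24) = 28; EF_QA = 28+5 = 33
Expected project duration μ = 33 weeks. Critical path: Market research → Tooling → Supplier sourcing → QA.

Variance along critical path = 11.111 + 4.000 + 1.778 + 1.778 = 18.667; σ = √18.667 = 4.320 weeks.
Z = (35 − 33) / 4.320 = 0.463
P(T ≤ 35) = Φ(0.463) ≈ 0.678

0.678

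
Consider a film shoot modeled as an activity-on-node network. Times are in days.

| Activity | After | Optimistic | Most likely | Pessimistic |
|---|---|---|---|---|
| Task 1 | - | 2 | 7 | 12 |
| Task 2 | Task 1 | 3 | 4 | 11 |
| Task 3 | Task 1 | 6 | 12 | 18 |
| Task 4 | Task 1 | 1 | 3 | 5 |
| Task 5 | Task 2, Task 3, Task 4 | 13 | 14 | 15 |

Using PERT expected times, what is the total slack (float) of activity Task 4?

te_Task 1 = (2 + 4·7 + 12)/6 = 42/6 = 7
te_Task 2 = (3 + 4·4 + 11)/6 = 30/6 = 5
te_Task 3 = (6 + 4·12 + 18)/6 = 72/6 = 12
te_Task 4 = (1 + 4·3 + 5)/6 = 18/6 = 3
te_Task 5 = (13 + 4·14 + 15)/6 = 84/6 = 14

Forward pass:
ES_Task 1 = 0; EF_Task 1 = 7
ES_Task 2 = 7; EF_Task 2 = 7+5 = 12
ES_Task 3 = 7; EF_Task 3 = 7+12 = 19
ES_Task 4 = 7; EF_Task 4 = 7+3 = 10
ES_Task 5 = max(EF_Task 2=12, EF_Task 3=19, EF_Task 4=10) = 19; EF_Task 5 = 19+14 = 33
Expected project duration μ = 33 days. Critical path: Task 1 → Task 3 → Task 5.

Backward pass:
LF_Task 5 = 33; LS_Task 5 = 33−14 = 19
LF_Task 4 = LS_Task 5 = 19; LS_Task 4 = 19−3 = 16
LF_Task 3 = LS_Task 5 = 19; LS_Task 3 = 19−12 = 7
LF_Task 2 = LS_Task 5 = 19; LS_Task 2 = 19−5 = 14
LF_Task 1 = min(LS_Task 2=14, LS_Task 3=7, LS_Task 4=16) = 7; LS_Task 1 = 7−7 = 0
Slack_Task 4 = LS_Task 4 − ES_Task 4 = 16 − 7 = 9

9 days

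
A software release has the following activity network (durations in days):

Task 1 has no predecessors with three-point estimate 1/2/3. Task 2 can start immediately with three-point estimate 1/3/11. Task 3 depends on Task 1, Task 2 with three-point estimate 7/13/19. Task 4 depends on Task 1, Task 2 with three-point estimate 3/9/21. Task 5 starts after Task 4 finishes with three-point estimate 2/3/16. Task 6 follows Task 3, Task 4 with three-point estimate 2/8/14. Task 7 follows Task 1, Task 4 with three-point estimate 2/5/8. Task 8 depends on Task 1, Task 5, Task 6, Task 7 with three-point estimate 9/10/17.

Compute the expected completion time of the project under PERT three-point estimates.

36 days

te_Task 1 = (1 + 4·2 + 3)/6 = 12/6 = 2
te_Task 2 = (1 + 4·3 + 11)/6 = 24/6 = 4
te_Task 3 = (7 + 4·13 + 19)/6 = 78/6 = 13
te_Task 4 = (3 + 4·9 + 21)/6 = 60/6 = 10
te_Task 5 = (2 + 4·3 + 16)/6 = 30/6 = 5
te_Task 6 = (2 + 4·8 + 14)/6 = 48/6 = 8
te_Task 7 = (2 + 4·5 + 8)/6 = 30/6 = 5
te_Task 8 = (9 + 4·10 + 17)/6 = 66/6 = 11

Forward pass:
ES_Task 1 = 0; EF_Task 1 = 2
ES_Task 2 = 0; EF_Task 2 = 4
ES_Task 3 = max(EF_Task 1=2, EF_Task 2=4) = 4; EF_Task 3 = 4+13 = 17
ES_Task 4 = max(EF_Task 1=2, EF_Task 2=4) = 4; EF_Task 4 = 4+10 = 14
ES_Task 5 = 14; EF_Task 5 = 14+5 = 19
ES_Task 6 = max(EF_Task 3=17, EF_Task 4=14) = 17; EF_Task 6 = 17+8 = 25
ES_Task 7 = max(EF_Task 1=2, EF_Task 4=14) = 14; EF_Task 7 = 14+5 = 19
ES_Task 8 = max(EF_Task 1=2, EF_Task 5=19, EF_Task 6=25, EF_Task 7=19) = 25; EF_Task 8 = 25+11 = 36
Expected project duration μ = 36 days. Critical path: Task 2 → Task 3 → Task 6 → Task 8.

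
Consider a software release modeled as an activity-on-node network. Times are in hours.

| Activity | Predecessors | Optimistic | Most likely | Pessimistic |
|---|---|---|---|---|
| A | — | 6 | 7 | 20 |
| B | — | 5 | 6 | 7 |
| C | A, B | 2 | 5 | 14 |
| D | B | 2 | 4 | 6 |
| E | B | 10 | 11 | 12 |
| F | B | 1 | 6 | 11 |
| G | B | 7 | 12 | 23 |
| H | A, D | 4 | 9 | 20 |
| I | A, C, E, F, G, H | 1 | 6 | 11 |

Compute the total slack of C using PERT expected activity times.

te_A = (6 + 4·7 + 20)/6 = 54/6 = 9
te_B = (5 + 4·6 + 7)/6 = 36/6 = 6
te_C = (2 + 4·5 + 14)/6 = 36/6 = 6
te_D = (2 + 4·4 + 6)/6 = 24/6 = 4
te_E = (10 + 4·11 + 12)/6 = 66/6 = 11
te_F = (1 + 4·6 + 11)/6 = 36/6 = 6
te_G = (7 + 4·12 + 23)/6 = 78/6 = 13
te_H = (4 + 4·9 + 20)/6 = 60/6 = 10
te_I = (1 + 4·6 + 11)/6 = 36/6 = 6

Forward pass:
ES_A = 0; EF_A = 9
ES_B = 0; EF_B = 6
ES_C = max(EF_A=9, EF_B=6) = 9; EF_C = 9+6 = 15
ES_D = 6; EF_D = 6+4 = 10
ES_E = 6; EF_E = 6+11 = 17
ES_F = 6; EF_F = 6+6 = 12
ES_G = 6; EF_G = 6+13 = 19
ES_H = max(EF_A=9, EF_D=10) = 10; EF_H = 10+10 = 20
ES_I = max(EF_A=9, EF_C=15, EF_E=17, EF_F=12, EF_G=19, EF_H=20) = 20; EF_I = 20+6 = 26
Expected project duration μ = 26 hours. Critical path: B → D → H → I.

Backward pass:
LF_I = 26; LS_I = 26−6 = 20
LF_H = LS_I = 20; LS_H = 20−10 = 10
LF_G = LS_I = 20; LS_G = 20−13 = 7
LF_F = LS_I = 20; LS_F = 20−6 = 14
LF_E = LS_I = 20; LS_E = 20−11 = 9
LF_D = LS_H = 10; LS_D = 10−4 = 6
LF_C = LS_I = 20; LS_C = 20−6 = 14
LF_B = min(LS_C=14, LS_D=6, LS_E=9, LS_F=14, LS_G=7) = 6; LS_B = 6−6 = 0
LF_A = min(LS_C=14, LS_H=10, LS_I=20) = 10; LS_A = 10−9 = 1
Slack_C = LS_C − ES_C = 14 − 9 = 5

5 hours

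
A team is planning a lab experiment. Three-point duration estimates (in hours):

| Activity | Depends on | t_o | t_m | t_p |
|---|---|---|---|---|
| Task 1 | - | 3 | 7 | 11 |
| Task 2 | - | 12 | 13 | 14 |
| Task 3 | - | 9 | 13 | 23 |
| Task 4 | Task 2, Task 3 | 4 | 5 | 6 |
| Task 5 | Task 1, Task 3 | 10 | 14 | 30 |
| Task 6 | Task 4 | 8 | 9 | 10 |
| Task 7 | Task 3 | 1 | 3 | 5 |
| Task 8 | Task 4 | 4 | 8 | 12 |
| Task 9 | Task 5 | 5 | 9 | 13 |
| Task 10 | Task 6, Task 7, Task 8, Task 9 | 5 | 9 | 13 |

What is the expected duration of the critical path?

te_Task 1 = (3 + 4·7 + 11)/6 = 42/6 = 7
te_Task 2 = (12 + 4·13 + 14)/6 = 78/6 = 13
te_Task 3 = (9 + 4·13 + 23)/6 = 84/6 = 14
te_Task 4 = (4 + 4·5 + 6)/6 = 30/6 = 5
te_Task 5 = (10 + 4·14 + 30)/6 = 96/6 = 16
te_Task 6 = (8 + 4·9 + 10)/6 = 54/6 = 9
te_Task 7 = (1 + 4·3 + 5)/6 = 18/6 = 3
te_Task 8 = (4 + 4·8 + 12)/6 = 48/6 = 8
te_Task 9 = (5 + 4·9 + 13)/6 = 54/6 = 9
te_Task 10 = (5 + 4·9 + 13)/6 = 54/6 = 9

Forward pass:
ES_Task 1 = 0; EF_Task 1 = 7
ES_Task 2 = 0; EF_Task 2 = 13
ES_Task 3 = 0; EF_Task 3 = 14
ES_Task 4 = max(EF_Task 2=13, EF_Task 3=14) = 14; EF_Task 4 = 14+5 = 19
ES_Task 5 = max(EF_Task 1=7, EF_Task 3=14) = 14; EF_Task 5 = 14+16 = 30
ES_Task 6 = 19; EF_Task 6 = 19+9 = 28
ES_Task 7 = 14; EF_Task 7 = 14+3 = 17
ES_Task 8 = 19; EF_Task 8 = 19+8 = 27
ES_Task 9 = 30; EF_Task 9 = 30+9 = 39
ES_Task 10 = max(EF_Task 6=28, EF_Task 7=17, EF_Task 8=27, EF_Task 9=39) = 39; EF_Task 10 = 39+9 = 48
Expected project duration μ = 48 hours. Critical path: Task 3 → Task 5 → Task 9 → Task 10.

48 hours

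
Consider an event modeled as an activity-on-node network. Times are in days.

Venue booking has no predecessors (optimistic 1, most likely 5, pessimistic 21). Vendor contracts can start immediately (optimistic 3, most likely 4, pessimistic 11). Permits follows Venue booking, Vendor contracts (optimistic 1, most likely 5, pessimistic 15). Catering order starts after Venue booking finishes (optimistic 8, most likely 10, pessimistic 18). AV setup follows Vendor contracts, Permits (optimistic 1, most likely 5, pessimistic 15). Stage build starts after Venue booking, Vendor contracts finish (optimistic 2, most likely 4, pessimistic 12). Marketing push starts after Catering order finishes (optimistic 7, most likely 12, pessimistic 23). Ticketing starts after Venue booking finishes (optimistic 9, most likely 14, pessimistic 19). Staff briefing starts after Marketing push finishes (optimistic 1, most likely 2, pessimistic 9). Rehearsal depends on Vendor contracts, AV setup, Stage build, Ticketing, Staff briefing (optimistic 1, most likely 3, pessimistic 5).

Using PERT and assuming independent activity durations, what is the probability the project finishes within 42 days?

0.850

te_Venue booking = (1 + 4·5 + 21)/6 = 42/6 = 7; σ²_Venue booking = ((21−1)/6)² = 11.111
te_Vendor contracts = (3 + 4·4 + 11)/6 = 30/6 = 5; σ²_Vendor contracts = ((11−3)/6)² = 1.778
te_Permits = (1 + 4·5 + 15)/6 = 36/6 = 6; σ²_Permits = ((15−1)/6)² = 5.444
te_Catering order = (8 + 4·10 + 18)/6 = 66/6 = 11; σ²_Catering order = ((18−8)/6)² = 2.778
te_AV setup = (1 + 4·5 + 15)/6 = 36/6 = 6; σ²_AV setup = ((15−1)/6)² = 5.444
te_Stage build = (2 + 4·4 + 12)/6 = 30/6 = 5; σ²_Stage build = ((12−2)/6)² = 2.778
te_Marketing push = (7 + 4·12 + 23)/6 = 78/6 = 13; σ²_Marketing push = ((23−7)/6)² = 7.111
te_Ticketing = (9 + 4·14 + 19)/6 = 84/6 = 14; σ²_Ticketing = ((19−9)/6)² = 2.778
te_Staff briefing = (1 + 4·2 + 9)/6 = 18/6 = 3; σ²_Staff briefing = ((9−1)/6)² = 1.778
te_Rehearsal = (1 + 4·3 + 5)/6 = 18/6 = 3; σ²_Rehearsal = ((5−1)/6)² = 0.444

Forward pass:
ES_Venue booking = 0; EF_Venue booking = 7
ES_Vendor contracts = 0; EF_Vendor contracts = 5
ES_Permits = max(EF_Venue booking=7, EF_Vendor contracts=5) = 7; EF_Permits = 7+6 = 13
ES_Catering order = 7; EF_Catering order = 7+11 = 18
ES_AV setup = max(EF_Vendor contracts=5, EF_Permits=13) = 13; EF_AV setup = 13+6 = 19
ES_Stage build = max(EF_Venue booking=7, EF_Vendor contracts=5) = 7; EF_Stage build = 7+5 = 12
ES_Marketing push = 18; EF_Marketing push = 18+13 = 31
ES_Ticketing = 7; EF_Ticketing = 7+14 = 21
ES_Staff briefing = 31; EF_Staff briefing = 31+3 = 34
ES_Rehearsal = max(EF_Vendor contracts=5, EF_AV setup=19, EF_Stage build=12, EF_Ticketing=21, EF_Staff briefing=34) = 34; EF_Rehearsal = 34+3 = 37
Expected project duration μ = 37 days. Critical path: Venue booking → Catering order → Marketing push → Staff briefing → Rehearsal.

Variance along critical path = 11.111 + 2.778 + 7.111 + 1.778 + 0.444 = 23.222; σ = √23.222 = 4.819 days.
Z = (42 − 37) / 4.819 = 1.038
P(T ≤ 42) = Φ(1.038) ≈ 0.850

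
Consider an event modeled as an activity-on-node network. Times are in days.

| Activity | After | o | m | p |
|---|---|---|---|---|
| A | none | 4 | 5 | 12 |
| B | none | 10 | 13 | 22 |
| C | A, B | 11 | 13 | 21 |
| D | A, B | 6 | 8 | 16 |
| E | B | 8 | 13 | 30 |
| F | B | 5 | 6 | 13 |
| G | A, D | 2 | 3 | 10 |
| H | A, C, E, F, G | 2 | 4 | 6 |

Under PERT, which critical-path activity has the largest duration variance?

te_A = (4 + 4·5 + 12)/6 = 36/6 = 6; σ²_A = ((12−4)/6)² = 1.778
te_B = (10 + 4·13 + 22)/6 = 84/6 = 14; σ²_B = ((22−10)/6)² = 4.000
te_C = (11 + 4·13 + 21)/6 = 84/6 = 14; σ²_C = ((21−11)/6)² = 2.778
te_D = (6 + 4·8 + 16)/6 = 54/6 = 9; σ²_D = ((16−6)/6)² = 2.778
te_E = (8 + 4·13 + 30)/6 = 90/6 = 15; σ²_E = ((30−8)/6)² = 13.444
te_F = (5 + 4·6 + 13)/6 = 42/6 = 7; σ²_F = ((13−5)/6)² = 1.778
te_G = (2 + 4·3 + 10)/6 = 24/6 = 4; σ²_G = ((10−2)/6)² = 1.778
te_H = (2 + 4·4 + 6)/6 = 24/6 = 4; σ²_H = ((6−2)/6)² = 0.444

Forward pass:
ES_A = 0; EF_A = 6
ES_B = 0; EF_B = 14
ES_C = max(EF_A=6, EF_B=14) = 14; EF_C = 14+14 = 28
ES_D = max(EF_A=6, EF_B=14) = 14; EF_D = 14+9 = 23
ES_E = 14; EF_E = 14+15 = 29
ES_F = 14; EF_F = 14+7 = 21
ES_G = max(EF_A=6, EF_D=23) = 23; EF_G = 23+4 = 27
ES_H = max(EF_A=6, EF_C=28, EF_E=29, EF_F=21, EF_G=27) = 29; EF_H = 29+4 = 33
Expected project duration μ = 33 days. Critical path: B → E → H.

Variances on critical path: σ²_B=4.000, σ²_E=13.444, σ²_H=0.444.
Largest is σ²_E = 13.444.

E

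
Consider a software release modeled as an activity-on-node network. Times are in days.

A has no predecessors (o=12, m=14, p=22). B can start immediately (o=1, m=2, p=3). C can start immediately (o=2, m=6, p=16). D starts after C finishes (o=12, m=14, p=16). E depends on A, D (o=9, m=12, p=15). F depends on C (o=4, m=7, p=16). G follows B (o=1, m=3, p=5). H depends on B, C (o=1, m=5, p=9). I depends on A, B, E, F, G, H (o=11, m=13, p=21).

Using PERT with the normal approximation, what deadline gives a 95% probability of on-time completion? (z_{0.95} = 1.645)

te_A = (12 + 4·14 + 22)/6 = 90/6 = 15; σ²_A = ((22−12)/6)² = 2.778
te_B = (1 + 4·2 + 3)/6 = 12/6 = 2; σ²_B = ((3−1)/6)² = 0.111
te_C = (2 + 4·6 + 16)/6 = 42/6 = 7; σ²_C = ((16−2)/6)² = 5.444
te_D = (12 + 4·14 + 16)/6 = 84/6 = 14; σ²_D = ((16−12)/6)² = 0.444
te_E = (9 + 4·12 + 15)/6 = 72/6 = 12; σ²_E = ((15−9)/6)² = 1.000
te_F = (4 + 4·7 + 16)/6 = 48/6 = 8; σ²_F = ((16−4)/6)² = 4.000
te_G = (1 + 4·3 + 5)/6 = 18/6 = 3; σ²_G = ((5−1)/6)² = 0.444
te_H = (1 + 4·5 + 9)/6 = 30/6 = 5; σ²_H = ((9−1)/6)² = 1.778
te_I = (11 + 4·13 + 21)/6 = 84/6 = 14; σ²_I = ((21−11)/6)² = 2.778

Forward pass:
ES_A = 0; EF_A = 15
ES_B = 0; EF_B = 2
ES_C = 0; EF_C = 7
ES_D = 7; EF_D = 7+14 = 21
ES_E = max(EF_A=15, EF_D=21) = 21; EF_E = 21+12 = 33
ES_F = 7; EF_F = 7+8 = 15
ES_G = 2; EF_G = 2+3 = 5
ES_H = max(EF_B=2, EF_C=7) = 7; EF_H = 7+5 = 12
ES_I = max(EF_A=15, EF_B=2, EF_E=33, EF_F=15, EF_G=5, EF_H=12) = 33; EF_I = 33+14 = 47
Expected project duration μ = 47 days. Critical path: C → D → E → I.

Variance along critical path = 5.444 + 0.444 + 1.000 + 2.778 = 9.667; σ = 3.109 days.
D = μ + z·σ = 47 + 1.645·3.109 = 52.1 days

52.1 days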